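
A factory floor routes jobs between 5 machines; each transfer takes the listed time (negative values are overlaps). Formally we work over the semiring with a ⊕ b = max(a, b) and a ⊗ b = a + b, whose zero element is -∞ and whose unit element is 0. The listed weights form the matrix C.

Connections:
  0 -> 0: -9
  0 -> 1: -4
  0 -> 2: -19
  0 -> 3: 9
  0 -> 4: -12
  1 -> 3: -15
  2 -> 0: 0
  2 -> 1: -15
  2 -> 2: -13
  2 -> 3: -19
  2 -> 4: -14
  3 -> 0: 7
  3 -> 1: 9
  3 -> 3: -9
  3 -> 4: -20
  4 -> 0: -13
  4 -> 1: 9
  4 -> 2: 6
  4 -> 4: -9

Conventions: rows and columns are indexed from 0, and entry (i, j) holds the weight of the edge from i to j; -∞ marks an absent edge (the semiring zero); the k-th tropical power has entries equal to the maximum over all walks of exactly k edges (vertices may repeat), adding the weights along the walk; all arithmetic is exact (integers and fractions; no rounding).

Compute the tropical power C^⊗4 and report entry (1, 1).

C^⊗2:
  [16, 18, -6, 0, -11]
  [-8, -6, -∞, -24, -35]
  [-9, -4, -8, 9, -12]
  [-2, 3, -12, 16, -5]
  [6, 0, -3, -4, -8]
C^⊗3:
  [7, 12, -3, 25, 4]
  [-17, -12, -27, 1, -20]
  [16, 18, -6, 0, -11]
  [23, 25, 1, 7, -4]
  [3, 5, -2, 15, -6]
C^⊗4:
  [32, 34, 10, 16, 5]
  [8, 10, -14, -8, -19]
  [7, 12, -3, 25, 4]
  [14, 19, 4, 32, 11]
  [22, 24, 0, 12, -5]
Key observation: the optimum is the walk 1->3->0->3->1, with weight (-15) + 7 + 9 + 9 = 10.
Optimal value attained by: walk 1->3->0->3->1.
Answer: (C^⊗4)[1][1] = 10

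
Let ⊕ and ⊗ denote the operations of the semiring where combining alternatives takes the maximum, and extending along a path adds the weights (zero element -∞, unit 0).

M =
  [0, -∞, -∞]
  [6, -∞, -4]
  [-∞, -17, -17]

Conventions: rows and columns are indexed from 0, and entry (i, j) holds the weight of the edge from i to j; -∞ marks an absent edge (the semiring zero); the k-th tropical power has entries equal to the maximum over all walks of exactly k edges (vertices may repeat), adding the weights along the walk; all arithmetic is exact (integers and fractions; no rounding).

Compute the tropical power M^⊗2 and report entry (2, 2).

M^⊗2:
  [0, -∞, -∞]
  [6, -21, -21]
  [-11, -34, -21]
Key observation: the optimum is the walk 2->1->2, with weight (-17) + (-4) = -21.
Optimal value attained by: walk 2->1->2.
Answer: (M^⊗2)[2][2] = -21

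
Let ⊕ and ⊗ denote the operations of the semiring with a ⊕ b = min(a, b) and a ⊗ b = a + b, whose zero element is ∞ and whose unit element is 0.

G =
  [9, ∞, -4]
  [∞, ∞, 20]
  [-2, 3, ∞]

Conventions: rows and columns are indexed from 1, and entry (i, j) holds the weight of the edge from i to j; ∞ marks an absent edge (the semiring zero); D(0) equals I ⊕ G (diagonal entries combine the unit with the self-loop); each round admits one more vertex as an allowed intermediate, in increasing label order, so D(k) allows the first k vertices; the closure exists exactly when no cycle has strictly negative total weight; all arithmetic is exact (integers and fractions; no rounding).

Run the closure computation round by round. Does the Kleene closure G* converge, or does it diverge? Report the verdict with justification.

D(0):
  [0, ∞, -4]
  [∞, 0, 20]
  [-2, 3, 0]
Detection: at round 1, diagonal entry (3, 3) turns strictly negative.
Key observation: the cycle 3->1->3 has total weight (-2) + (-4), which is strictly negative.
Answer: DIVERGES — negative cycle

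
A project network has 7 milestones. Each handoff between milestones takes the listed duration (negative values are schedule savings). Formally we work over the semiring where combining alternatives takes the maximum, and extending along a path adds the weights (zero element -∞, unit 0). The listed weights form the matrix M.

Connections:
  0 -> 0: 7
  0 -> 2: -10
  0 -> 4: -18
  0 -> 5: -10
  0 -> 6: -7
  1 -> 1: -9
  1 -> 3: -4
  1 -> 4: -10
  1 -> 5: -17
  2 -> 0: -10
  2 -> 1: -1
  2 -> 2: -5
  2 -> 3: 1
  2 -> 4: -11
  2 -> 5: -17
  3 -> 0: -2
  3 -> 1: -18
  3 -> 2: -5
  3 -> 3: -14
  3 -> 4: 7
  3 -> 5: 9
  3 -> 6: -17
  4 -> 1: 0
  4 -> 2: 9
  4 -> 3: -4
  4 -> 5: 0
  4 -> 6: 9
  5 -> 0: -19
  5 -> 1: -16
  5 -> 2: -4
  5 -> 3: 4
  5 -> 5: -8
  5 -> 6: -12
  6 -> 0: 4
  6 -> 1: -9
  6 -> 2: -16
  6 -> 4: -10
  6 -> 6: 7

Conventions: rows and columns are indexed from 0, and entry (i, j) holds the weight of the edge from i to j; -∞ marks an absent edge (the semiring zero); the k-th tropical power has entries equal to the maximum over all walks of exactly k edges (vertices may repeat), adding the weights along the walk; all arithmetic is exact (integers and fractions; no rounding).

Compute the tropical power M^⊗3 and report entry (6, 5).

M^⊗2:
  [14, -11, -3, -6, -11, -3, 0]
  [-6, -10, -1, -13, 3, 5, -1]
  [-1, -6, -2, -4, 8, 10, -2]
  [5, 7, 16, 13, -7, 7, 16]
  [13, 8, 4, 10, 3, 5, 16]
  [2, -5, -1, -3, 11, 13, -5]
  [11, -2, -1, -13, -3, -6, 14]
M^⊗3:
  [21, -4, 4, 1, 1, 4, 7]
  [3, 3, 12, 9, -6, 3, 12]
  [6, 8, 17, 14, 3, 8, 17]
  [20, 15, 11, 17, 20, 22, 23]
  [20, 7, 12, 9, 17, 19, 23]
  [9, 11, 20, 17, 4, 11, 20]
  [18, 5, 6, 0, 4, 1, 21]
Key observation: the optimum is the walk 6->0->0->5, with weight 4 + 7 + (-10) = 1.
Optimal value attained by: walk 6->0->0->5.
Answer: (M^⊗3)[6][5] = 1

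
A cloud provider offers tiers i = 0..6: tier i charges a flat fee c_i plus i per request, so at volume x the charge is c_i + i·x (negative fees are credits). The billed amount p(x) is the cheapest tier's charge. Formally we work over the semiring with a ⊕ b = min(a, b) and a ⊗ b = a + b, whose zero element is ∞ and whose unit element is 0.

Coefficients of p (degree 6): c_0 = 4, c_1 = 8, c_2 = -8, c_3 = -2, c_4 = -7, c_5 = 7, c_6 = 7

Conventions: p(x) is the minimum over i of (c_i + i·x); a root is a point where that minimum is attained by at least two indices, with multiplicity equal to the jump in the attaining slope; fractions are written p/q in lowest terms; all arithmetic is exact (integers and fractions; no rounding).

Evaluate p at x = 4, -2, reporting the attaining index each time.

p(4) = min(4+0·4=4, 8+1·4=12, -8+2·4=0, -2+3·4=10, -7+4·4=9, 7+5·4=27, 7+6·4=31) = 0 (attained by i=2)
p(-2) = min(4+0·(-2)=4, 8+1·(-2)=6, -8+2·(-2)=-12, -2+3·(-2)=-8, -7+4·(-2)=-15, 7+5·(-2)=-3, 7+6·(-2)=-5) = -15 (attained by i=4)
Answer: p(4) = 0; p(-2) = -15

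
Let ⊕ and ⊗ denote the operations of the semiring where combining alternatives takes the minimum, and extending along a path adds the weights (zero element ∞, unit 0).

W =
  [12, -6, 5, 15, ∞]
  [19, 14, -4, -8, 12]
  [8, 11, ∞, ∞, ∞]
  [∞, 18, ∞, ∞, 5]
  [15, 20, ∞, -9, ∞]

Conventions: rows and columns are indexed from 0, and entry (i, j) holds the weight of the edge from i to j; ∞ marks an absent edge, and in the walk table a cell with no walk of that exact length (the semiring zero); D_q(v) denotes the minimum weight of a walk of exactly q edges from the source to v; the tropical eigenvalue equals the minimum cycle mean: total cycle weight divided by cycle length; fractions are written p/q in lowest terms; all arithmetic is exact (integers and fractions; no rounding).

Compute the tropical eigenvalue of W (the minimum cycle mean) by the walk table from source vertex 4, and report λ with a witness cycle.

q=0: [∞, ∞, ∞, ∞, 0]
q=1: [15, 20, ∞, -9, ∞]
q=2: [27, 9, 16, 12, -4]
q=3: [11, 16, 5, -13, 17]
q=4: [13, 5, 12, 8, -8]
q=5: [7, 7, 1, -17, 13]
Optimal cycle mean attained by: cycle 3->4->3, total 5 + (-9), length 2.
Answer: λ = -2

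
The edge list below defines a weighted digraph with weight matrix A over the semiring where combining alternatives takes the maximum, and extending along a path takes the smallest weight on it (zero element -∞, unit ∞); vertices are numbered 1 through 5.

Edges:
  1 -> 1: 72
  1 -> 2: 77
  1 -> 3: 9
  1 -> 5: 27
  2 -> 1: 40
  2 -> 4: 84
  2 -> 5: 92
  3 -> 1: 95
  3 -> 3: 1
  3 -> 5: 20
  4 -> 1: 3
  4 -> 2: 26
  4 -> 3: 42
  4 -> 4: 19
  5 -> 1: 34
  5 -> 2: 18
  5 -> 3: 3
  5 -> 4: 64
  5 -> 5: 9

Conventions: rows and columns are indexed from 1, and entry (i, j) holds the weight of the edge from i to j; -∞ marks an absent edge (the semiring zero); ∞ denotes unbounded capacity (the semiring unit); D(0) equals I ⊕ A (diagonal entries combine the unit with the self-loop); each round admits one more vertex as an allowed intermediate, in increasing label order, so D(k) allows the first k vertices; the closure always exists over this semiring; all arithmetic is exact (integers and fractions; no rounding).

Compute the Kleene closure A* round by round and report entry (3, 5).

D(0):
  [∞, 77, 9, -∞, 27]
  [40, ∞, -∞, 84, 92]
  [95, -∞, ∞, -∞, 20]
  [3, 26, 42, ∞, -∞]
  [34, 18, 3, 64, ∞]
D(1):
  [∞, 77, 9, -∞, 27]
  [40, ∞, 9, 84, 92]
  [95, 77, ∞, -∞, 27]
  [3, 26, 42, ∞, 3]
  [34, 34, 9, 64, ∞]
D(2):
  [∞, 77, 9, 77, 77]
  [40, ∞, 9, 84, 92]
  [95, 77, ∞, 77, 77]
  [26, 26, 42, ∞, 26]
  [34, 34, 9, 64, ∞]
D(3):
  [∞, 77, 9, 77, 77]
  [40, ∞, 9, 84, 92]
  [95, 77, ∞, 77, 77]
  [42, 42, 42, ∞, 42]
  [34, 34, 9, 64, ∞]
D(4):
  [∞, 77, 42, 77, 77]
  [42, ∞, 42, 84, 92]
  [95, 77, ∞, 77, 77]
  [42, 42, 42, ∞, 42]
  [42, 42, 42, 64, ∞]
D(5):
  [∞, 77, 42, 77, 77]
  [42, ∞, 42, 84, 92]
  [95, 77, ∞, 77, 77]
  [42, 42, 42, ∞, 42]
  [42, 42, 42, 64, ∞]
Answer: A*[3][5] = 77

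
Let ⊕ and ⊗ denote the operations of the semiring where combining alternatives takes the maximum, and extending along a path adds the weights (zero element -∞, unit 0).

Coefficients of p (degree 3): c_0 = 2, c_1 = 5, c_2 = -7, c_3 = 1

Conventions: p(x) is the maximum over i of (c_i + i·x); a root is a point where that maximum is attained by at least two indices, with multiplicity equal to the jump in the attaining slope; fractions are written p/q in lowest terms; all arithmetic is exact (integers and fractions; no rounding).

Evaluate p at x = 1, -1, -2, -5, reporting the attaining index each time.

p(1) = max(2+0·1=2, 5+1·1=6, -7+2·1=-5, 1+3·1=4) = 6 (attained by i=1)
p(-1) = max(2+0·(-1)=2, 5+1·(-1)=4, -7+2·(-1)=-9, 1+3·(-1)=-2) = 4 (attained by i=1)
p(-2) = max(2+0·(-2)=2, 5+1·(-2)=3, -7+2·(-2)=-11, 1+3·(-2)=-5) = 3 (attained by i=1)
p(-5) = max(2+0·(-5)=2, 5+1·(-5)=0, -7+2·(-5)=-17, 1+3·(-5)=-14) = 2 (attained by i=0)
Answer: p(1) = 6; p(-1) = 4; p(-2) = 3; p(-5) = 2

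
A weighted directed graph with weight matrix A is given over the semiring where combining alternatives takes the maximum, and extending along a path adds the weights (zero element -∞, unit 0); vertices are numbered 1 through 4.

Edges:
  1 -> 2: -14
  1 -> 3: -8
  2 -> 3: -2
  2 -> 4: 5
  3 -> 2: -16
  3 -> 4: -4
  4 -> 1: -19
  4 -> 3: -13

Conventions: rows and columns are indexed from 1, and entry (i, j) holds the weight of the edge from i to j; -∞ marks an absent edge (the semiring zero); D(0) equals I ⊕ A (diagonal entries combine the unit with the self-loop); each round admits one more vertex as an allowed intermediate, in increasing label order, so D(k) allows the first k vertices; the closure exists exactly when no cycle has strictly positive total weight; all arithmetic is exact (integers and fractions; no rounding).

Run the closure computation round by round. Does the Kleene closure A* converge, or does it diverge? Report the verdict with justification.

D(0):
  [0, -14, -8, -∞]
  [-∞, 0, -2, 5]
  [-∞, -16, 0, -4]
  [-19, -∞, -13, 0]
D(1):
  [0, -14, -8, -∞]
  [-∞, 0, -2, 5]
  [-∞, -16, 0, -4]
  [-19, -33, -13, 0]
D(2):
  [0, -14, -8, -9]
  [-∞, 0, -2, 5]
  [-∞, -16, 0, -4]
  [-19, -33, -13, 0]
D(3):
  [0, -14, -8, -9]
  [-∞, 0, -2, 5]
  [-∞, -16, 0, -4]
  [-19, -29, -13, 0]
D(4):
  [0, -14, -8, -9]
  [-14, 0, -2, 5]
  [-23, -16, 0, -4]
  [-19, -29, -13, 0]
Key observation: every diagonal entry stays at the unit through all rounds, so no improving cycle exists.
Answer: CONVERGES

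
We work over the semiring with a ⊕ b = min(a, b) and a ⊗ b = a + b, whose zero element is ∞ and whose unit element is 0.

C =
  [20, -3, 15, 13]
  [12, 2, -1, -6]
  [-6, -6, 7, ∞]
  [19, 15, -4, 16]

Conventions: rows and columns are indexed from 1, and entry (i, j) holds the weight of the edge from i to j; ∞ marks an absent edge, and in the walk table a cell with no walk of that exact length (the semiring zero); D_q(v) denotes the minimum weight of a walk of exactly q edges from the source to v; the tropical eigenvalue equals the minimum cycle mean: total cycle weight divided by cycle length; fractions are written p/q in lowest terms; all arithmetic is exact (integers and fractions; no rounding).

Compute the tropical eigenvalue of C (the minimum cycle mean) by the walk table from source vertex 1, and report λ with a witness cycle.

q=0: [0, ∞, ∞, ∞]
q=1: [20, -3, 15, 13]
q=2: [9, -1, -4, -9]
q=3: [-10, -10, -13, -7]
q=4: [-19, -19, -11, -16]
Optimal cycle mean attained by: cycle 2->4->3->2, total (-6) + (-4) + (-6), length 3.
Answer: λ = -16/3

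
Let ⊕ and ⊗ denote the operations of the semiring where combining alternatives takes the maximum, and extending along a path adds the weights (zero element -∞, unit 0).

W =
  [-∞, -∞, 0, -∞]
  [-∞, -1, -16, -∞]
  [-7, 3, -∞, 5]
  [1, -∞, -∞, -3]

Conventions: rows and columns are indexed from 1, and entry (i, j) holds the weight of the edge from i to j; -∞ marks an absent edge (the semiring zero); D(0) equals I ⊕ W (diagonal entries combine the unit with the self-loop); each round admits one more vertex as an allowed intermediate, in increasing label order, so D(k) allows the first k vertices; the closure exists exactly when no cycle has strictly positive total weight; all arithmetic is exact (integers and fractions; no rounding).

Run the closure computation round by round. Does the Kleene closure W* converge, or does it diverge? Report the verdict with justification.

D(0):
  [0, -∞, 0, -∞]
  [-∞, 0, -16, -∞]
  [-7, 3, 0, 5]
  [1, -∞, -∞, 0]
D(1):
  [0, -∞, 0, -∞]
  [-∞, 0, -16, -∞]
  [-7, 3, 0, 5]
  [1, -∞, 1, 0]
D(2):
  [0, -∞, 0, -∞]
  [-∞, 0, -16, -∞]
  [-7, 3, 0, 5]
  [1, -∞, 1, 0]
Detection: at round 3, diagonal entry (4, 4) turns strictly positive.
Key observation: the cycle 4->1->3->4 has total weight 1 + 0 + 5, which is strictly positive.
Answer: DIVERGES — positive cycle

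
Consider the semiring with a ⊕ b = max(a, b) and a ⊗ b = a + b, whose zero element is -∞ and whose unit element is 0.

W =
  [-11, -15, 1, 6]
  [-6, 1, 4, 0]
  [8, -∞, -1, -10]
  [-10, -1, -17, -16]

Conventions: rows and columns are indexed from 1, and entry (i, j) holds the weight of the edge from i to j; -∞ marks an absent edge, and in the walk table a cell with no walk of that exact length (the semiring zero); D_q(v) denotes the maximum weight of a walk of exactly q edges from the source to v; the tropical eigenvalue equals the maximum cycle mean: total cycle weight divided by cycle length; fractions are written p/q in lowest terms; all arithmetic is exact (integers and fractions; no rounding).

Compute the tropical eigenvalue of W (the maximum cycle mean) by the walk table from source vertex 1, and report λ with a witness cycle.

q=0: [0, -∞, -∞, -∞]
q=1: [-11, -15, 1, 6]
q=2: [9, 5, 0, -5]
q=3: [8, 6, 10, 15]
q=4: [18, 14, 10, 14]
Optimal cycle mean attained by: cycle 1->3->1, total 1 + 8, length 2.
Answer: λ = 9/2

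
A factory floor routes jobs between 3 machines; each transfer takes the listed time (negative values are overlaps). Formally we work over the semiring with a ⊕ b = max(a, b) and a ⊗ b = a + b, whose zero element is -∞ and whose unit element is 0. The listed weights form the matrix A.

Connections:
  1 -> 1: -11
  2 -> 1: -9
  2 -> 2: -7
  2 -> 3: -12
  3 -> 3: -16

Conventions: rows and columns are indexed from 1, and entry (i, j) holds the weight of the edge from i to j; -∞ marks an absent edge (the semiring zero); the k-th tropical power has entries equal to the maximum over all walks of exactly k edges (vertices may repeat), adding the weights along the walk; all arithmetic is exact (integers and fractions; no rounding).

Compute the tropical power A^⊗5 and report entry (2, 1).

A^⊗2:
  [-22, -∞, -∞]
  [-16, -14, -19]
  [-∞, -∞, -32]
A^⊗3:
  [-33, -∞, -∞]
  [-23, -21, -26]
  [-∞, -∞, -48]
A^⊗4:
  [-44, -∞, -∞]
  [-30, -28, -33]
  [-∞, -∞, -64]
A^⊗5:
  [-55, -∞, -∞]
  [-37, -35, -40]
  [-∞, -∞, -80]
Key observation: the optimum is the walk 2->2->2->2->2->1, with weight (-7) + (-7) + (-7) + (-7) + (-9) = -37.
Optimal value attained by: walk 2->2->2->2->2->1.
Answer: (A^⊗5)[2][1] = -37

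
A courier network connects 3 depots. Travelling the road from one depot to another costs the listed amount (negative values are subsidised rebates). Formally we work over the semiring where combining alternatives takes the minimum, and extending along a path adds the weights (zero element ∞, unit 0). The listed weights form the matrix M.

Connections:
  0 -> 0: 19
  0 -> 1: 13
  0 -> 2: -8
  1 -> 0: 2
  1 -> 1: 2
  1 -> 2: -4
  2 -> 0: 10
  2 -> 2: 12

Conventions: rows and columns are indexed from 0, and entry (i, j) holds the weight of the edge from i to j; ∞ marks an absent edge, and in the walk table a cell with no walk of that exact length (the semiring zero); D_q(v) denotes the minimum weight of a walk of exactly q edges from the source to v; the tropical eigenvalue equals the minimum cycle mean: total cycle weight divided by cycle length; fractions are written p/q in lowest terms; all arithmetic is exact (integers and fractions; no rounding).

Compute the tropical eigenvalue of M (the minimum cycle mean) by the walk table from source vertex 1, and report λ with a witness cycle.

q=0: [∞, 0, ∞]
q=1: [2, 2, -4]
q=2: [4, 4, -6]
q=3: [4, 6, -4]
Optimal cycle mean attained by: cycle 0->2->0, total (-8) + 10, length 2.
Answer: λ = 1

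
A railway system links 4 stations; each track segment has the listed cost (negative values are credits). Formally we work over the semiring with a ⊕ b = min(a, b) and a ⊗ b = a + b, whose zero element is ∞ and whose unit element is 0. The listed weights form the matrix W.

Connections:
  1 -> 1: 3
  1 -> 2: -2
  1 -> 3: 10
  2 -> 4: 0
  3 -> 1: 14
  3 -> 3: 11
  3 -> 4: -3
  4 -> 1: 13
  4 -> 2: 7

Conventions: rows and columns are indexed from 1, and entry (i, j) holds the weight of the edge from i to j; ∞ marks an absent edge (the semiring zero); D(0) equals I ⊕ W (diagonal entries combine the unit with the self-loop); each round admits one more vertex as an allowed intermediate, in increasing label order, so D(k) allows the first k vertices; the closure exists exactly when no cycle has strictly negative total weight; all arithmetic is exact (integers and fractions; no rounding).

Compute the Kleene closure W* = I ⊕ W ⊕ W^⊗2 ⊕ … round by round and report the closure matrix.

D(0):
  [0, -2, 10, ∞]
  [∞, 0, ∞, 0]
  [14, ∞, 0, -3]
  [13, 7, ∞, 0]
D(1):
  [0, -2, 10, ∞]
  [∞, 0, ∞, 0]
  [14, 12, 0, -3]
  [13, 7, 23, 0]
D(2):
  [0, -2, 10, -2]
  [∞, 0, ∞, 0]
  [14, 12, 0, -3]
  [13, 7, 23, 0]
D(3):
  [0, -2, 10, -2]
  [∞, 0, ∞, 0]
  [14, 12, 0, -3]
  [13, 7, 23, 0]
D(4):
  [0, -2, 10, -2]
  [13, 0, 23, 0]
  [10, 4, 0, -3]
  [13, 7, 23, 0]
Answer: W* = [[0, -2, 10, -2], [13, 0, 23, 0], [10, 4, 0, -3], [13, 7, 23, 0]]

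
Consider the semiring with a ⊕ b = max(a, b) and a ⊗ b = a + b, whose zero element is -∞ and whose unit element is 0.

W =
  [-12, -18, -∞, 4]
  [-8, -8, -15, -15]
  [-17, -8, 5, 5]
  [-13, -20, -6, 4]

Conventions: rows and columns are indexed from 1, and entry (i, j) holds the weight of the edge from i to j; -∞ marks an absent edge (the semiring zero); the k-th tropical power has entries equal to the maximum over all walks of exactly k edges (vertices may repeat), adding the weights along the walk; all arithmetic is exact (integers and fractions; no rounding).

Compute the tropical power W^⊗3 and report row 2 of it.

W^⊗2:
  [-9, -16, -2, 8]
  [-16, -16, -10, -4]
  [-8, -3, 10, 10]
  [-9, -14, -1, 8]
W^⊗3:
  [-5, -10, 3, 12]
  [-17, -18, -5, 0]
  [-3, 2, 15, 15]
  [-5, -9, 4, 12]
Answer: row 2 of W^⊗3 = [-17, -18, -5, 0]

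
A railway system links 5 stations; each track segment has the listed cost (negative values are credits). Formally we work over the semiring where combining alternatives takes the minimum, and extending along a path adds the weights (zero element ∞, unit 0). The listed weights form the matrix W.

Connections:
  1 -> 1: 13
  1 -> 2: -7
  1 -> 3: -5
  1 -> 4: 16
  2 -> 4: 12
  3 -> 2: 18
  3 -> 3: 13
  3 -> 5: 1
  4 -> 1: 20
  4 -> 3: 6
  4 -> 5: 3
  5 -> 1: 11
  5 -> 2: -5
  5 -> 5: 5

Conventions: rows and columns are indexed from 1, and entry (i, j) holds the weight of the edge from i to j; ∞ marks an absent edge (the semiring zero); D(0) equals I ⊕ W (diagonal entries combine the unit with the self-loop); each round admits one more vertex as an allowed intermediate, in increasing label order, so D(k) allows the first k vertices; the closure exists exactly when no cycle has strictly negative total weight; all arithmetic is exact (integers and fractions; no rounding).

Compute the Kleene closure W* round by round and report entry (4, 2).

D(0):
  [0, -7, -5, 16, ∞]
  [∞, 0, ∞, 12, ∞]
  [∞, 18, 0, ∞, 1]
  [20, ∞, 6, 0, 3]
  [11, -5, ∞, ∞, 0]
D(1):
  [0, -7, -5, 16, ∞]
  [∞, 0, ∞, 12, ∞]
  [∞, 18, 0, ∞, 1]
  [20, 13, 6, 0, 3]
  [11, -5, 6, 27, 0]
D(2):
  [0, -7, -5, 5, ∞]
  [∞, 0, ∞, 12, ∞]
  [∞, 18, 0, 30, 1]
  [20, 13, 6, 0, 3]
  [11, -5, 6, 7, 0]
D(3):
  [0, -7, -5, 5, -4]
  [∞, 0, ∞, 12, ∞]
  [∞, 18, 0, 30, 1]
  [20, 13, 6, 0, 3]
  [11, -5, 6, 7, 0]
D(4):
  [0, -7, -5, 5, -4]
  [32, 0, 18, 12, 15]
  [50, 18, 0, 30, 1]
  [20, 13, 6, 0, 3]
  [11, -5, 6, 7, 0]
D(5):
  [0, -9, -5, 3, -4]
  [26, 0, 18, 12, 15]
  [12, -4, 0, 8, 1]
  [14, -2, 6, 0, 3]
  [11, -5, 6, 7, 0]
Answer: W*[4][2] = -2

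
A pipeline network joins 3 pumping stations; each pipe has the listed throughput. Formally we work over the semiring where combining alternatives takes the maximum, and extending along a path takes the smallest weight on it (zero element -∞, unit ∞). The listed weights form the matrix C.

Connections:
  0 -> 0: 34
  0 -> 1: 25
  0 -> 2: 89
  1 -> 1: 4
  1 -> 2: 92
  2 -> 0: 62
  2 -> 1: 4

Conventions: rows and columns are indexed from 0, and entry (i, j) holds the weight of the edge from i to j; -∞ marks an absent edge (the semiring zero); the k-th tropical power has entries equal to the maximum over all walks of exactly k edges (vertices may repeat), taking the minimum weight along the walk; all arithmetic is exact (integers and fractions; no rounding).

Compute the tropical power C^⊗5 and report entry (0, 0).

C^⊗2:
  [62, 25, 34]
  [62, 4, 4]
  [34, 25, 62]
C^⊗3:
  [34, 25, 62]
  [34, 25, 62]
  [62, 25, 34]
C^⊗4:
  [62, 25, 34]
  [62, 25, 34]
  [34, 25, 62]
C^⊗5:
  [34, 25, 62]
  [34, 25, 62]
  [62, 25, 34]
Key observation: the optimum is the walk 0->0->2->0->2->0, with weight 34 min 89 min 62 min 89 min 62 = 34.
Optimal value attained by: walk 0->0->2->0->2->0.
Answer: (C^⊗5)[0][0] = 34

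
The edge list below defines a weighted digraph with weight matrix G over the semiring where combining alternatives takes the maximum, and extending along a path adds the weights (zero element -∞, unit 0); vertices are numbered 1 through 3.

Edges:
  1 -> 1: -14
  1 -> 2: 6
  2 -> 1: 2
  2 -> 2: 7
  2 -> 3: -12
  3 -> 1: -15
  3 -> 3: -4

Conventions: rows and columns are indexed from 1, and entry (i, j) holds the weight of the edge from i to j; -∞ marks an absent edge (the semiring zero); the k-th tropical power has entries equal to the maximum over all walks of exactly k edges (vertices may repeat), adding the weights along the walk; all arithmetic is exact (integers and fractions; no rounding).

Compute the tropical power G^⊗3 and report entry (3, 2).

G^⊗2:
  [8, 13, -6]
  [9, 14, -5]
  [-19, -9, -8]
G^⊗3:
  [15, 20, 1]
  [16, 21, 2]
  [-7, -2, -12]
Key observation: the optimum is the walk 3->1->2->2, with weight (-15) + 6 + 7 = -2.
Optimal value attained by: walk 3->1->2->2.
Answer: (G^⊗3)[3][2] = -2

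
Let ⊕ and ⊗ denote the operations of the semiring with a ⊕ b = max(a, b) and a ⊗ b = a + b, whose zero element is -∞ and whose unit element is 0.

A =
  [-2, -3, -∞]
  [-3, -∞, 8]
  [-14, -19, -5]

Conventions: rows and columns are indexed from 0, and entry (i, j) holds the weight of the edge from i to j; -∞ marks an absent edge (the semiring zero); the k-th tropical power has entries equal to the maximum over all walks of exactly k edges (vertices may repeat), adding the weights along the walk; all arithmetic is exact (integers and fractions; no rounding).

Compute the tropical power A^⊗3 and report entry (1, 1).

A^⊗2:
  [-4, -5, 5]
  [-5, -6, 3]
  [-16, -17, -10]
A^⊗3:
  [-6, -7, 3]
  [-7, -8, 2]
  [-18, -19, -9]
Key observation: the optimum is the walk 1->0->0->1, with weight (-3) + (-2) + (-3) = -8.
Optimal value attained by: walk 1->0->0->1.
Answer: (A^⊗3)[1][1] = -8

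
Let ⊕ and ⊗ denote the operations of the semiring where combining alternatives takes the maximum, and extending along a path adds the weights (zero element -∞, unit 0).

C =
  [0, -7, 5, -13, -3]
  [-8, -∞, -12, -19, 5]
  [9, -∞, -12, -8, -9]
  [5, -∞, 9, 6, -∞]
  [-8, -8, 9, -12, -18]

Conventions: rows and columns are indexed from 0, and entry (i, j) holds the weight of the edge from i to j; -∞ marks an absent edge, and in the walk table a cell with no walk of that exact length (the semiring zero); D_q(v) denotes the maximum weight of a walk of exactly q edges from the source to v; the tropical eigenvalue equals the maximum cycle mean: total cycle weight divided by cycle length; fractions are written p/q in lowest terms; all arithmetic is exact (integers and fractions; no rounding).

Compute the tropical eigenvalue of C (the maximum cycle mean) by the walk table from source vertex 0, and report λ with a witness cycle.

q=0: [0, -∞, -∞, -∞, -∞]
q=1: [0, -7, 5, -13, -3]
q=2: [14, -7, 6, -3, -2]
q=3: [15, 7, 19, 3, 11]
q=4: [28, 8, 20, 11, 12]
q=5: [29, 21, 33, 17, 25]
Optimal cycle mean attained by: cycle 0->2->0, total 5 + 9, length 2.
Answer: λ = 7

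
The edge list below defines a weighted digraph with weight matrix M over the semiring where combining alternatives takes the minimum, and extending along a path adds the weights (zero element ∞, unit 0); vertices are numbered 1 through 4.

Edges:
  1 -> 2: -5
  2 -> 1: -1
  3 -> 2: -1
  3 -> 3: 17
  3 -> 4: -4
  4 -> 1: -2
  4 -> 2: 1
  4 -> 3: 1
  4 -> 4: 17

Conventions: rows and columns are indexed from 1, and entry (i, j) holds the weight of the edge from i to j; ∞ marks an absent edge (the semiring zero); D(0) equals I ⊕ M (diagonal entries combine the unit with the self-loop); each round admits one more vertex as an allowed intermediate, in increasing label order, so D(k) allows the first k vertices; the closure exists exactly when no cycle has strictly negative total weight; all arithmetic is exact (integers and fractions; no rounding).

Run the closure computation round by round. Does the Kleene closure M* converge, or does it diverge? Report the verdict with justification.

D(0):
  [0, -5, ∞, ∞]
  [-1, 0, ∞, ∞]
  [∞, -1, 0, -4]
  [-2, 1, 1, 0]
Detection: at round 1, diagonal entry (2, 2) turns strictly negative.
Key observation: the cycle 2->1->2 has total weight (-1) + (-5), which is strictly negative.
Answer: DIVERGES — negative cycle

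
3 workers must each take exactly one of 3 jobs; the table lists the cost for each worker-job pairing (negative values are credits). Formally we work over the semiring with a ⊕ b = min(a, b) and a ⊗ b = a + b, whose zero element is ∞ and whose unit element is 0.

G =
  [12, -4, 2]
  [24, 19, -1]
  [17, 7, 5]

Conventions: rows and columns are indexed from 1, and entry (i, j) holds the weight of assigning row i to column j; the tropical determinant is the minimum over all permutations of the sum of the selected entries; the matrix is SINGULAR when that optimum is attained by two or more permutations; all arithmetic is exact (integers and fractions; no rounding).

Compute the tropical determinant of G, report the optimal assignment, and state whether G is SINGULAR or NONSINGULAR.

σ = (1, 2, 3): 12 + 19 + 5 = 36
σ = (1, 3, 2): 12 + (-1) + 7 = 18
σ = (2, 1, 3): (-4) + 24 + 5 = 25
σ = (2, 3, 1): (-4) + (-1) + 17 = 12
σ = (3, 1, 2): 2 + 24 + 7 = 33
σ = (3, 2, 1): 2 + 19 + 17 = 38
Optimal value attained by: σ = (2, 3, 1).
Answer: det⊕(G) = 12; verdict: NONSINGULAR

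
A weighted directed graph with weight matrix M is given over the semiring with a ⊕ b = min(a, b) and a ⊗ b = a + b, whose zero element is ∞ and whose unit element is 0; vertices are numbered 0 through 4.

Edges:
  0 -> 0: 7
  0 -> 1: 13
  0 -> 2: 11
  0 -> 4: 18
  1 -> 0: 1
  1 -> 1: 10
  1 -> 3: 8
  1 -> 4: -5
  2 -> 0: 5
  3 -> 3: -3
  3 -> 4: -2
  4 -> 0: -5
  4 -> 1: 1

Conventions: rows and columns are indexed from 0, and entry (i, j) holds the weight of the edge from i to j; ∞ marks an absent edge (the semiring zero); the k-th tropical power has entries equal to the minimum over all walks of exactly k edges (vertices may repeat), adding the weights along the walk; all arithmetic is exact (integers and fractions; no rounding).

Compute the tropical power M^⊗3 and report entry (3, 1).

M^⊗2:
  [13, 19, 18, 21, 8]
  [-10, -4, 12, 5, 5]
  [12, 18, 16, ∞, 23]
  [-7, -1, ∞, -6, -5]
  [2, 8, 6, 9, -4]
M^⊗3:
  [3, 9, 24, 18, 14]
  [-3, 3, 1, 2, -9]
  [18, 24, 23, 26, 13]
  [-10, -4, 4, -9, -8]
  [-9, -3, 13, 6, 3]
Key observation: the optimum is the walk 3->3->4->1, with weight (-3) + (-2) + 1 = -4.
Optimal value attained by: walk 3->3->4->1.
Answer: (M^⊗3)[3][1] = -4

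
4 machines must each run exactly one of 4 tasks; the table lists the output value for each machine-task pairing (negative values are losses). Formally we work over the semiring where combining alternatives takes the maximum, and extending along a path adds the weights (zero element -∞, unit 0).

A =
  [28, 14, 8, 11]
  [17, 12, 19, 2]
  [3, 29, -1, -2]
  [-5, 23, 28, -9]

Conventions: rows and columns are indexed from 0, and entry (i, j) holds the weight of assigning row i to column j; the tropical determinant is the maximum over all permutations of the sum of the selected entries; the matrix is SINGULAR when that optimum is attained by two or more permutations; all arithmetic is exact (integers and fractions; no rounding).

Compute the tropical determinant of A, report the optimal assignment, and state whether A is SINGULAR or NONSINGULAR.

σ = (0, 1, 2, 3): 28 + 12 + (-1) + (-9) = 30
σ = (0, 1, 3, 2): 28 + 12 + (-2) + 28 = 66
σ = (0, 2, 1, 3): 28 + 19 + 29 + (-9) = 67
σ = (0, 2, 3, 1): 28 + 19 + (-2) + 23 = 68
σ = (0, 3, 1, 2): 28 + 2 + 29 + 28 = 87
σ = (0, 3, 2, 1): 28 + 2 + (-1) + 23 = 52
σ = (1, 0, 2, 3): 14 + 17 + (-1) + (-9) = 21
σ = (1, 0, 3, 2): 14 + 17 + (-2) + 28 = 57
σ = (1, 2, 0, 3): 14 + 19 + 3 + (-9) = 27
σ = (1, 2, 3, 0): 14 + 19 + (-2) + (-5) = 26
σ = (1, 3, 0, 2): 14 + 2 + 3 + 28 = 47
σ = (1, 3, 2, 0): 14 + 2 + (-1) + (-5) = 10
σ = (2, 0, 1, 3): 8 + 17 + 29 + (-9) = 45
σ = (2, 0, 3, 1): 8 + 17 + (-2) + 23 = 46
σ = (2, 1, 0, 3): 8 + 12 + 3 + (-9) = 14
σ = (2, 1, 3, 0): 8 + 12 + (-2) + (-5) = 13
σ = (2, 3, 0, 1): 8 + 2 + 3 + 23 = 36
σ = (2, 3, 1, 0): 8 + 2 + 29 + (-5) = 34
σ = (3, 0, 1, 2): 11 + 17 + 29 + 28 = 85
σ = (3, 0, 2, 1): 11 + 17 + (-1) + 23 = 50
σ = (3, 1, 0, 2): 11 + 12 + 3 + 28 = 54
σ = (3, 1, 2, 0): 11 + 12 + (-1) + (-5) = 17
σ = (3, 2, 0, 1): 11 + 19 + 3 + 23 = 56
σ = (3, 2, 1, 0): 11 + 19 + 29 + (-5) = 54
Optimal value attained by: σ = (0, 3, 1, 2).
Answer: det⊕(A) = 87; verdict: NONSINGULAR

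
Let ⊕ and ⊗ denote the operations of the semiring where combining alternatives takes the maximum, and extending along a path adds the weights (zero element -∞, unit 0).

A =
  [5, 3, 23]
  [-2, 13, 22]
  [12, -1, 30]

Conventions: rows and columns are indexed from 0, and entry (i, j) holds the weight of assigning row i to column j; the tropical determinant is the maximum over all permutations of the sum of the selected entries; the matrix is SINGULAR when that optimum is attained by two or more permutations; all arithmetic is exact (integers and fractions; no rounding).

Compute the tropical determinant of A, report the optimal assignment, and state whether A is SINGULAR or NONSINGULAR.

σ = (0, 1, 2): 5 + 13 + 30 = 48
σ = (0, 2, 1): 5 + 22 + (-1) = 26
σ = (1, 0, 2): 3 + (-2) + 30 = 31
σ = (1, 2, 0): 3 + 22 + 12 = 37
σ = (2, 0, 1): 23 + (-2) + (-1) = 20
σ = (2, 1, 0): 23 + 13 + 12 = 48
Optimal value attained by: σ = (0, 1, 2).
Answer: det⊕(A) = 48; verdict: SINGULAR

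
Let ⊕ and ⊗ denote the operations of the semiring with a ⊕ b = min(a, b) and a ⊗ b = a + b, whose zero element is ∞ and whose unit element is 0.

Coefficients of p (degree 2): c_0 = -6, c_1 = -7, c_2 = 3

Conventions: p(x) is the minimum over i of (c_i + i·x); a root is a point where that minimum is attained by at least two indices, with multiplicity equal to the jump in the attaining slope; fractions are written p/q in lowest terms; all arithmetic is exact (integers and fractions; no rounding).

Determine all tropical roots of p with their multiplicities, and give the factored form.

hull edge (i=0, c=-6) to (i=1, c=-7): slope -1, span 1
hull edge (i=1, c=-7) to (i=2, c=3): slope 10, span 1
Factored form: p(x) = 3 ⊗ (x ⊕ (-10)) ⊗ (x ⊕ 1)
Answer: roots = -10 (mult 1), 1 (mult 1)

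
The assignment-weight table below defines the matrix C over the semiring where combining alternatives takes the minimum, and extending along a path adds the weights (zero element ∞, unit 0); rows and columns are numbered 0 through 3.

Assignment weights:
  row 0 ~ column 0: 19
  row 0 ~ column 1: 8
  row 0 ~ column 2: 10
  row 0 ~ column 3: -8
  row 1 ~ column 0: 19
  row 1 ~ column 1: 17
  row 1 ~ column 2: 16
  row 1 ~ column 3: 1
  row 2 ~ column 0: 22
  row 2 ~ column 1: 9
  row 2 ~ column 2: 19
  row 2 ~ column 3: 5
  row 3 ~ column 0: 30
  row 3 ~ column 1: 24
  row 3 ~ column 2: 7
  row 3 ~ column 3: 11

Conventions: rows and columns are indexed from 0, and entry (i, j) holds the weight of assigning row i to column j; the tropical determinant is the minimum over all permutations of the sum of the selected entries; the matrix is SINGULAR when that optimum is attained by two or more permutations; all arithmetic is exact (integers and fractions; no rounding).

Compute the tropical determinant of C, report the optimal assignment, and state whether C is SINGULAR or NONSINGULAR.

σ = (0, 1, 2, 3): 19 + 17 + 19 + 11 = 66
σ = (0, 1, 3, 2): 19 + 17 + 5 + 7 = 48
σ = (0, 2, 1, 3): 19 + 16 + 9 + 11 = 55
σ = (0, 2, 3, 1): 19 + 16 + 5 + 24 = 64
σ = (0, 3, 1, 2): 19 + 1 + 9 + 7 = 36
σ = (0, 3, 2, 1): 19 + 1 + 19 + 24 = 63
σ = (1, 0, 2, 3): 8 + 19 + 19 + 11 = 57
σ = (1, 0, 3, 2): 8 + 19 + 5 + 7 = 39
σ = (1, 2, 0, 3): 8 + 16 + 22 + 11 = 57
σ = (1, 2, 3, 0): 8 + 16 + 5 + 30 = 59
σ = (1, 3, 0, 2): 8 + 1 + 22 + 7 = 38
σ = (1, 3, 2, 0): 8 + 1 + 19 + 30 = 58
σ = (2, 0, 1, 3): 10 + 19 + 9 + 11 = 49
σ = (2, 0, 3, 1): 10 + 19 + 5 + 24 = 58
σ = (2, 1, 0, 3): 10 + 17 + 22 + 11 = 60
σ = (2, 1, 3, 0): 10 + 17 + 5 + 30 = 62
σ = (2, 3, 0, 1): 10 + 1 + 22 + 24 = 57
σ = (2, 3, 1, 0): 10 + 1 + 9 + 30 = 50
σ = (3, 0, 1, 2): (-8) + 19 + 9 + 7 = 27
σ = (3, 0, 2, 1): (-8) + 19 + 19 + 24 = 54
σ = (3, 1, 0, 2): (-8) + 17 + 22 + 7 = 38
σ = (3, 1, 2, 0): (-8) + 17 + 19 + 30 = 58
σ = (3, 2, 0, 1): (-8) + 16 + 22 + 24 = 54
σ = (3, 2, 1, 0): (-8) + 16 + 9 + 30 = 47
Optimal value attained by: σ = (3, 0, 1, 2).
Answer: det⊕(C) = 27; verdict: NONSINGULAR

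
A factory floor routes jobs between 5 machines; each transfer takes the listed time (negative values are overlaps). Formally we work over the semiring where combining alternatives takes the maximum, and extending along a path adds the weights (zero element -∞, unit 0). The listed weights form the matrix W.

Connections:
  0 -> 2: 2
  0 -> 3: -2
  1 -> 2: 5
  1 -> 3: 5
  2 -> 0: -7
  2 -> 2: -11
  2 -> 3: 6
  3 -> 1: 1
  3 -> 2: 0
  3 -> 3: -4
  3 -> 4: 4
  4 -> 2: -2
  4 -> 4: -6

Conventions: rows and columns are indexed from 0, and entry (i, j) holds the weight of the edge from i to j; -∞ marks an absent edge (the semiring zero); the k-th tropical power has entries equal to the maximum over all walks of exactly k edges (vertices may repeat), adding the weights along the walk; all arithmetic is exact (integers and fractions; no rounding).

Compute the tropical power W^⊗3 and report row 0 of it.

W^⊗2:
  [-5, -1, -2, 8, 2]
  [-2, 6, 5, 11, 9]
  [-18, 7, 6, 2, 10]
  [-7, -3, 6, 6, 0]
  [-9, -∞, -8, 4, -12]
W^⊗3:
  [-9, 9, 8, 4, 12]
  [-2, 12, 11, 11, 15]
  [-1, 3, 12, 12, 6]
  [-1, 7, 6, 12, 10]
  [-15, 5, 4, 0, 8]
Answer: row 0 of W^⊗3 = [-9, 9, 8, 4, 12]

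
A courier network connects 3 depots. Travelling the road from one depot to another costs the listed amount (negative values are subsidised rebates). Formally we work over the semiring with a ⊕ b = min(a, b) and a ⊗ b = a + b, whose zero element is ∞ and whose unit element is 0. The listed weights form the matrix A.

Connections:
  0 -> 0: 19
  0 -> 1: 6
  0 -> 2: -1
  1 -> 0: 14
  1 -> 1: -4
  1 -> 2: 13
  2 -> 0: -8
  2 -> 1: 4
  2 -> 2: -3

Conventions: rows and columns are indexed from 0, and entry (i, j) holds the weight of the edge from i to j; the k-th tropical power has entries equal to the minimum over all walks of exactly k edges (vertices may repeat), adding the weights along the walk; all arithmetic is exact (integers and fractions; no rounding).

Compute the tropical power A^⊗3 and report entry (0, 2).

A^⊗2:
  [-9, 2, -4]
  [5, -8, 9]
  [-11, -2, -9]
A^⊗3:
  [-12, -3, -10]
  [1, -12, 4]
  [-17, -6, -12]
Key observation: the optimum is the walk 0->2->0->2, with weight (-1) + (-8) + (-1) = -10.
Optimal value attained by: walk 0->2->0->2.
Answer: (A^⊗3)[0][2] = -10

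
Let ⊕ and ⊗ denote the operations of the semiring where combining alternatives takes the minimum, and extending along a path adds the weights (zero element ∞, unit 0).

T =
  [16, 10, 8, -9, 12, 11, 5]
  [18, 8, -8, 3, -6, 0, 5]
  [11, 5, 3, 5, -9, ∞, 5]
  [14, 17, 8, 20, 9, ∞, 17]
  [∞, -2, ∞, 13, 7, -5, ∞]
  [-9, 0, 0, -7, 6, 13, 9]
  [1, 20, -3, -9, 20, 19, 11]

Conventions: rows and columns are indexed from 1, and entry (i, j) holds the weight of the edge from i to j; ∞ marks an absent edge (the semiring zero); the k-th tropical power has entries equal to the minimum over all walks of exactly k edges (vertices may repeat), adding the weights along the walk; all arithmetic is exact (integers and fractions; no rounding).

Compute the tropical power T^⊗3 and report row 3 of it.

T^⊗2:
  [2, 8, -1, -4, -1, 7, 8]
  [-9, -8, -5, -7, -17, -11, -3]
  [6, -11, -3, -4, -6, -14, 8]
  [18, 7, 9, 5, -1, 4, 13]
  [-14, -5, -10, -12, -8, -2, 3]
  [4, 1, -8, -18, -9, 0, -4]
  [5, 2, -1, -8, -12, 12, 2]
T^⊗3:
  [-2, -3, 0, -7, -10, -6, 4]
  [-20, -19, -16, -18, -14, -22, -4]
  [-23, -14, -19, -21, -17, -11, -6]
  [-5, -3, -1, -3, 0, -6, 12]
  [-11, -10, -13, -23, -19, -13, -9]
  [-9, -11, -10, -13, -17, -14, -3]
  [3, -14, -6, -7, -10, -17, 4]
Answer: row 3 of T^⊗3 = [-23, -14, -19, -21, -17, -11, -6]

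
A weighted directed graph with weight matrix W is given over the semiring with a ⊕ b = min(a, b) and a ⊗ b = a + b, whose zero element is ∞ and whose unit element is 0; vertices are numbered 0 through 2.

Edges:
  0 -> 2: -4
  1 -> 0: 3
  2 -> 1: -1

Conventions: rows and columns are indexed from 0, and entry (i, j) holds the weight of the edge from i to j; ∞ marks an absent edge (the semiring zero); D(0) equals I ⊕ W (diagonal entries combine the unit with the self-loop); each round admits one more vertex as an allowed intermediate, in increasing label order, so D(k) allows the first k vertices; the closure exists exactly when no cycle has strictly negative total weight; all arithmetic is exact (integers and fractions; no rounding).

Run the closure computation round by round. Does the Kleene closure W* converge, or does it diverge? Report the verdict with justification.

D(0):
  [0, ∞, -4]
  [3, 0, ∞]
  [∞, -1, 0]
D(1):
  [0, ∞, -4]
  [3, 0, -1]
  [∞, -1, 0]
Detection: at round 2, diagonal entry (2, 2) turns strictly negative.
Key observation: the cycle 2->1->0->2 has total weight (-1) + 3 + (-4), which is strictly negative.
Answer: DIVERGES — negative cycle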